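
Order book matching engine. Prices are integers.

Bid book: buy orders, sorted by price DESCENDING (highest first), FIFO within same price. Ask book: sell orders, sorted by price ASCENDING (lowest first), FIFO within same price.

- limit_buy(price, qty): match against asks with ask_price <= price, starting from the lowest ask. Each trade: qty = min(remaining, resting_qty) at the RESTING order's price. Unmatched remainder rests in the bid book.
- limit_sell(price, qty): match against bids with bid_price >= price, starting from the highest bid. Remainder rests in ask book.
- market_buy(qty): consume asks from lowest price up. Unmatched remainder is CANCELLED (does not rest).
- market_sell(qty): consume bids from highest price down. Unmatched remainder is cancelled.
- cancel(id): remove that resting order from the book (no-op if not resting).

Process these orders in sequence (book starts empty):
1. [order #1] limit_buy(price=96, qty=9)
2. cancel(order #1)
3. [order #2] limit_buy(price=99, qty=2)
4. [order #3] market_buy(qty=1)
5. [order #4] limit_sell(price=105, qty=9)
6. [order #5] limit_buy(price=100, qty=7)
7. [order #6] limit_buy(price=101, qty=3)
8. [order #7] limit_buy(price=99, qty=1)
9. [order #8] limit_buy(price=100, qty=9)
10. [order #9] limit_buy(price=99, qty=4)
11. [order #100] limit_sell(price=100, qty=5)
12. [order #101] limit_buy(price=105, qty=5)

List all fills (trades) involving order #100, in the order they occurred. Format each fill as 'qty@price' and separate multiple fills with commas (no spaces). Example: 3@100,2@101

Answer: 3@101,2@100

Derivation:
After op 1 [order #1] limit_buy(price=96, qty=9): fills=none; bids=[#1:9@96] asks=[-]
After op 2 cancel(order #1): fills=none; bids=[-] asks=[-]
After op 3 [order #2] limit_buy(price=99, qty=2): fills=none; bids=[#2:2@99] asks=[-]
After op 4 [order #3] market_buy(qty=1): fills=none; bids=[#2:2@99] asks=[-]
After op 5 [order #4] limit_sell(price=105, qty=9): fills=none; bids=[#2:2@99] asks=[#4:9@105]
After op 6 [order #5] limit_buy(price=100, qty=7): fills=none; bids=[#5:7@100 #2:2@99] asks=[#4:9@105]
After op 7 [order #6] limit_buy(price=101, qty=3): fills=none; bids=[#6:3@101 #5:7@100 #2:2@99] asks=[#4:9@105]
After op 8 [order #7] limit_buy(price=99, qty=1): fills=none; bids=[#6:3@101 #5:7@100 #2:2@99 #7:1@99] asks=[#4:9@105]
After op 9 [order #8] limit_buy(price=100, qty=9): fills=none; bids=[#6:3@101 #5:7@100 #8:9@100 #2:2@99 #7:1@99] asks=[#4:9@105]
After op 10 [order #9] limit_buy(price=99, qty=4): fills=none; bids=[#6:3@101 #5:7@100 #8:9@100 #2:2@99 #7:1@99 #9:4@99] asks=[#4:9@105]
After op 11 [order #100] limit_sell(price=100, qty=5): fills=#6x#100:3@101 #5x#100:2@100; bids=[#5:5@100 #8:9@100 #2:2@99 #7:1@99 #9:4@99] asks=[#4:9@105]
After op 12 [order #101] limit_buy(price=105, qty=5): fills=#101x#4:5@105; bids=[#5:5@100 #8:9@100 #2:2@99 #7:1@99 #9:4@99] asks=[#4:4@105]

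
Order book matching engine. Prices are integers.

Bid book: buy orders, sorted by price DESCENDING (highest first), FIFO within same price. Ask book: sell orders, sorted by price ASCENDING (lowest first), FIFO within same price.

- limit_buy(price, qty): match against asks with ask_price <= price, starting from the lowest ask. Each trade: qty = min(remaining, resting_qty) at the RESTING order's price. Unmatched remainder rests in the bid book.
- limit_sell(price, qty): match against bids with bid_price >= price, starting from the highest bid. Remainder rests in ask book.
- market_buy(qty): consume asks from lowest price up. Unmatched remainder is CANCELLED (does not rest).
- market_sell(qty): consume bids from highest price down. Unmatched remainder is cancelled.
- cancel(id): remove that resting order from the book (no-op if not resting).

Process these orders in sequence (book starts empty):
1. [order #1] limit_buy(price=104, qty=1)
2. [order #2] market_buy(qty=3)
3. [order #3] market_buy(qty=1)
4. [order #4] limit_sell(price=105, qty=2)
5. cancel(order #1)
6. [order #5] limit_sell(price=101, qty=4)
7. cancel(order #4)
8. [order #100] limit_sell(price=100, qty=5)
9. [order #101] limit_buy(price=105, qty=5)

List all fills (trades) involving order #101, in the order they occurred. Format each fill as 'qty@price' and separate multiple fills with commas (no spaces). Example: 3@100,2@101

After op 1 [order #1] limit_buy(price=104, qty=1): fills=none; bids=[#1:1@104] asks=[-]
After op 2 [order #2] market_buy(qty=3): fills=none; bids=[#1:1@104] asks=[-]
After op 3 [order #3] market_buy(qty=1): fills=none; bids=[#1:1@104] asks=[-]
After op 4 [order #4] limit_sell(price=105, qty=2): fills=none; bids=[#1:1@104] asks=[#4:2@105]
After op 5 cancel(order #1): fills=none; bids=[-] asks=[#4:2@105]
After op 6 [order #5] limit_sell(price=101, qty=4): fills=none; bids=[-] asks=[#5:4@101 #4:2@105]
After op 7 cancel(order #4): fills=none; bids=[-] asks=[#5:4@101]
After op 8 [order #100] limit_sell(price=100, qty=5): fills=none; bids=[-] asks=[#100:5@100 #5:4@101]
After op 9 [order #101] limit_buy(price=105, qty=5): fills=#101x#100:5@100; bids=[-] asks=[#5:4@101]

Answer: 5@100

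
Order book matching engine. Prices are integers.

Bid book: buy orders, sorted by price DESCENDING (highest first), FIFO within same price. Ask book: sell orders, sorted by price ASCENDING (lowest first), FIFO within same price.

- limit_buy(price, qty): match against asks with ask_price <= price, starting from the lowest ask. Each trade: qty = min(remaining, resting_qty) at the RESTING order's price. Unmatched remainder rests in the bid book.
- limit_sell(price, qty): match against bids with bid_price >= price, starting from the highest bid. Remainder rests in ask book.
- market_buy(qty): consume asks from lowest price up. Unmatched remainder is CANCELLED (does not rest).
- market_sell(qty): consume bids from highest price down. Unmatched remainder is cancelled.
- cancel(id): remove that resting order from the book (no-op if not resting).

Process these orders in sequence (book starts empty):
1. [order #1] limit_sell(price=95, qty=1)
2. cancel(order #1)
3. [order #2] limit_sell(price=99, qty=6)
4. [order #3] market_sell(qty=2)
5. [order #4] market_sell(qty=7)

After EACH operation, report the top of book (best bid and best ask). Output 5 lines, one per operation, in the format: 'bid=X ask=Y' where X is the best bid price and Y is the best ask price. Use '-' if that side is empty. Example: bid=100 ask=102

Answer: bid=- ask=95
bid=- ask=-
bid=- ask=99
bid=- ask=99
bid=- ask=99

Derivation:
After op 1 [order #1] limit_sell(price=95, qty=1): fills=none; bids=[-] asks=[#1:1@95]
After op 2 cancel(order #1): fills=none; bids=[-] asks=[-]
After op 3 [order #2] limit_sell(price=99, qty=6): fills=none; bids=[-] asks=[#2:6@99]
After op 4 [order #3] market_sell(qty=2): fills=none; bids=[-] asks=[#2:6@99]
After op 5 [order #4] market_sell(qty=7): fills=none; bids=[-] asks=[#2:6@99]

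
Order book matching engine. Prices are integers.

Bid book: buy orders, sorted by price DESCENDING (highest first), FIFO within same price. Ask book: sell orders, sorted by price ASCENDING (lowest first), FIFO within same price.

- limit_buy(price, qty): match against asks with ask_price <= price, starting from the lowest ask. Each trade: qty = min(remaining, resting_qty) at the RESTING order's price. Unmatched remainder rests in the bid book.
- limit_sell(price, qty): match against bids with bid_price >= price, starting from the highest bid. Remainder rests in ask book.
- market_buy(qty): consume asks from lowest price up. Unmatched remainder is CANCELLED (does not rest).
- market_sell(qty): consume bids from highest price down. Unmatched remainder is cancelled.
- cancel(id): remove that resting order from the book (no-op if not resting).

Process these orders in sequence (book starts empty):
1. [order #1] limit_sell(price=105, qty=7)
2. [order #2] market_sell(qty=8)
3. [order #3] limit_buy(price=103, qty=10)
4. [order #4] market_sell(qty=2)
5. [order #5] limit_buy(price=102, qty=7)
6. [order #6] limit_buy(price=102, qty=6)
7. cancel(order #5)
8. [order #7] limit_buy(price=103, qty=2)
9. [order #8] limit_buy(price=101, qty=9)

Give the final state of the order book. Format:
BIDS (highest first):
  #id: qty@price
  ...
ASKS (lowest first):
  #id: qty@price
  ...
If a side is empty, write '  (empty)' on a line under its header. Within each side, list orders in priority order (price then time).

After op 1 [order #1] limit_sell(price=105, qty=7): fills=none; bids=[-] asks=[#1:7@105]
After op 2 [order #2] market_sell(qty=8): fills=none; bids=[-] asks=[#1:7@105]
After op 3 [order #3] limit_buy(price=103, qty=10): fills=none; bids=[#3:10@103] asks=[#1:7@105]
After op 4 [order #4] market_sell(qty=2): fills=#3x#4:2@103; bids=[#3:8@103] asks=[#1:7@105]
After op 5 [order #5] limit_buy(price=102, qty=7): fills=none; bids=[#3:8@103 #5:7@102] asks=[#1:7@105]
After op 6 [order #6] limit_buy(price=102, qty=6): fills=none; bids=[#3:8@103 #5:7@102 #6:6@102] asks=[#1:7@105]
After op 7 cancel(order #5): fills=none; bids=[#3:8@103 #6:6@102] asks=[#1:7@105]
After op 8 [order #7] limit_buy(price=103, qty=2): fills=none; bids=[#3:8@103 #7:2@103 #6:6@102] asks=[#1:7@105]
After op 9 [order #8] limit_buy(price=101, qty=9): fills=none; bids=[#3:8@103 #7:2@103 #6:6@102 #8:9@101] asks=[#1:7@105]

Answer: BIDS (highest first):
  #3: 8@103
  #7: 2@103
  #6: 6@102
  #8: 9@101
ASKS (lowest first):
  #1: 7@105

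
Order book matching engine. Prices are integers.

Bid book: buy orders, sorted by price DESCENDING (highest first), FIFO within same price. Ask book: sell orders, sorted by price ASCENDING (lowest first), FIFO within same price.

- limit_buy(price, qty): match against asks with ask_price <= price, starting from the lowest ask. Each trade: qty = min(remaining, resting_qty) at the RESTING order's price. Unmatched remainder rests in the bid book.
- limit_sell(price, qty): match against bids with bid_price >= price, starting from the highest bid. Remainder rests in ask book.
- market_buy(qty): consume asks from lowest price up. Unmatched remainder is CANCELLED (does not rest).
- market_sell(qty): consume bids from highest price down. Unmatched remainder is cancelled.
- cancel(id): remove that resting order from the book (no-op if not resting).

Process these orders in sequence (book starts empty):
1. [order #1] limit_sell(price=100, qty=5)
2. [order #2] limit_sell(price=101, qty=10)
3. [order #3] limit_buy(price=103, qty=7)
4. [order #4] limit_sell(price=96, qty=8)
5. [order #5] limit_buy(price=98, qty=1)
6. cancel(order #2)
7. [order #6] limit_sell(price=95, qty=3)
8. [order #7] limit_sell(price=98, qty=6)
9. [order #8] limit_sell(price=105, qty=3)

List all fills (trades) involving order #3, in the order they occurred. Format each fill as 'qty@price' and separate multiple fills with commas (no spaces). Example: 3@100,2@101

Answer: 5@100,2@101

Derivation:
After op 1 [order #1] limit_sell(price=100, qty=5): fills=none; bids=[-] asks=[#1:5@100]
After op 2 [order #2] limit_sell(price=101, qty=10): fills=none; bids=[-] asks=[#1:5@100 #2:10@101]
After op 3 [order #3] limit_buy(price=103, qty=7): fills=#3x#1:5@100 #3x#2:2@101; bids=[-] asks=[#2:8@101]
After op 4 [order #4] limit_sell(price=96, qty=8): fills=none; bids=[-] asks=[#4:8@96 #2:8@101]
After op 5 [order #5] limit_buy(price=98, qty=1): fills=#5x#4:1@96; bids=[-] asks=[#4:7@96 #2:8@101]
After op 6 cancel(order #2): fills=none; bids=[-] asks=[#4:7@96]
After op 7 [order #6] limit_sell(price=95, qty=3): fills=none; bids=[-] asks=[#6:3@95 #4:7@96]
After op 8 [order #7] limit_sell(price=98, qty=6): fills=none; bids=[-] asks=[#6:3@95 #4:7@96 #7:6@98]
After op 9 [order #8] limit_sell(price=105, qty=3): fills=none; bids=[-] asks=[#6:3@95 #4:7@96 #7:6@98 #8:3@105]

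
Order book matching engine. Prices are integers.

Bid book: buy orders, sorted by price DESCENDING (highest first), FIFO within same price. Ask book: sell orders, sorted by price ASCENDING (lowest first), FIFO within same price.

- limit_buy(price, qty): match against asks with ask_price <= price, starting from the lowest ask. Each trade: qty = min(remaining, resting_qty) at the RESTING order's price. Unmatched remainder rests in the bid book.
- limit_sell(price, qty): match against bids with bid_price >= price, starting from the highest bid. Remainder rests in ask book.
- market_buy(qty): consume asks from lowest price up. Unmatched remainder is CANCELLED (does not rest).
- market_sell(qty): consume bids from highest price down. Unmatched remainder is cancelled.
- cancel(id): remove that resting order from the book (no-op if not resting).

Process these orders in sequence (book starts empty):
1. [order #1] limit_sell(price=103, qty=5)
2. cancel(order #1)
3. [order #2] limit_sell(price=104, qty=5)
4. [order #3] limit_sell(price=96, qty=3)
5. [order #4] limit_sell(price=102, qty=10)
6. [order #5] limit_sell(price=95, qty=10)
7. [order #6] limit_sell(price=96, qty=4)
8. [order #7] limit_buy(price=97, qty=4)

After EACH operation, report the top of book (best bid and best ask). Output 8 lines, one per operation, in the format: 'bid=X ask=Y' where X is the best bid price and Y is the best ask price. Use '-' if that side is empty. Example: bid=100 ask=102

After op 1 [order #1] limit_sell(price=103, qty=5): fills=none; bids=[-] asks=[#1:5@103]
After op 2 cancel(order #1): fills=none; bids=[-] asks=[-]
After op 3 [order #2] limit_sell(price=104, qty=5): fills=none; bids=[-] asks=[#2:5@104]
After op 4 [order #3] limit_sell(price=96, qty=3): fills=none; bids=[-] asks=[#3:3@96 #2:5@104]
After op 5 [order #4] limit_sell(price=102, qty=10): fills=none; bids=[-] asks=[#3:3@96 #4:10@102 #2:5@104]
After op 6 [order #5] limit_sell(price=95, qty=10): fills=none; bids=[-] asks=[#5:10@95 #3:3@96 #4:10@102 #2:5@104]
After op 7 [order #6] limit_sell(price=96, qty=4): fills=none; bids=[-] asks=[#5:10@95 #3:3@96 #6:4@96 #4:10@102 #2:5@104]
After op 8 [order #7] limit_buy(price=97, qty=4): fills=#7x#5:4@95; bids=[-] asks=[#5:6@95 #3:3@96 #6:4@96 #4:10@102 #2:5@104]

Answer: bid=- ask=103
bid=- ask=-
bid=- ask=104
bid=- ask=96
bid=- ask=96
bid=- ask=95
bid=- ask=95
bid=- ask=95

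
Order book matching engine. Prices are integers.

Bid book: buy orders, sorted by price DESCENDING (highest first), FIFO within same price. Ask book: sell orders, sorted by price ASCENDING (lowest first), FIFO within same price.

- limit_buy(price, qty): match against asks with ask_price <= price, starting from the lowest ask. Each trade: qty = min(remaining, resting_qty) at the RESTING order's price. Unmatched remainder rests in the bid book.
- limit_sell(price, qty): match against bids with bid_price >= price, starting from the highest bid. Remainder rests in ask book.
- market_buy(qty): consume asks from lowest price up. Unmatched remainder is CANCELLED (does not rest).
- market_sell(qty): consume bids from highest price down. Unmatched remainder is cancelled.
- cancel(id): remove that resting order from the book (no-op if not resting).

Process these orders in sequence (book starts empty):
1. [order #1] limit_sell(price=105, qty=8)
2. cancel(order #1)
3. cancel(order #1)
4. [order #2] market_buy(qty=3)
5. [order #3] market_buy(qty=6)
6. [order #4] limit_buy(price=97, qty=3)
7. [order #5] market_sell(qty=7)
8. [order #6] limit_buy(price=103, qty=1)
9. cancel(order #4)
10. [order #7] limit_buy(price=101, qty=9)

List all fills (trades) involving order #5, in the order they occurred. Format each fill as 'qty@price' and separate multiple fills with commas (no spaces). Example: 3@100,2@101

After op 1 [order #1] limit_sell(price=105, qty=8): fills=none; bids=[-] asks=[#1:8@105]
After op 2 cancel(order #1): fills=none; bids=[-] asks=[-]
After op 3 cancel(order #1): fills=none; bids=[-] asks=[-]
After op 4 [order #2] market_buy(qty=3): fills=none; bids=[-] asks=[-]
After op 5 [order #3] market_buy(qty=6): fills=none; bids=[-] asks=[-]
After op 6 [order #4] limit_buy(price=97, qty=3): fills=none; bids=[#4:3@97] asks=[-]
After op 7 [order #5] market_sell(qty=7): fills=#4x#5:3@97; bids=[-] asks=[-]
After op 8 [order #6] limit_buy(price=103, qty=1): fills=none; bids=[#6:1@103] asks=[-]
After op 9 cancel(order #4): fills=none; bids=[#6:1@103] asks=[-]
After op 10 [order #7] limit_buy(price=101, qty=9): fills=none; bids=[#6:1@103 #7:9@101] asks=[-]

Answer: 3@97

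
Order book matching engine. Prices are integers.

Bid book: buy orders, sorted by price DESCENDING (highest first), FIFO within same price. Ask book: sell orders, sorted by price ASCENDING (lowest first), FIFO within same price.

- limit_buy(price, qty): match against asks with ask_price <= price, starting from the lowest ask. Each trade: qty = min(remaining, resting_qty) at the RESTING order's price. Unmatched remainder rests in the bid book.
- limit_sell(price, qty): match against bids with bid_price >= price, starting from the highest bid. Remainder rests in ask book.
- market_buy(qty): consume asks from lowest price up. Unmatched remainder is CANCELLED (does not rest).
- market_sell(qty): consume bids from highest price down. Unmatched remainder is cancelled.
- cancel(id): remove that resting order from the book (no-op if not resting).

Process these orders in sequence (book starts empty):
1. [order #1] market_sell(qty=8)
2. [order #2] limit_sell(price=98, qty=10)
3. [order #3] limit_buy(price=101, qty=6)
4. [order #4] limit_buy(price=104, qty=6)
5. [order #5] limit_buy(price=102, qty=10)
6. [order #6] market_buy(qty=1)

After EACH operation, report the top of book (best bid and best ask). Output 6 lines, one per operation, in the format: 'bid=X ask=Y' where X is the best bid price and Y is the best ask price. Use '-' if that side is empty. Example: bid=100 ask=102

Answer: bid=- ask=-
bid=- ask=98
bid=- ask=98
bid=104 ask=-
bid=104 ask=-
bid=104 ask=-

Derivation:
After op 1 [order #1] market_sell(qty=8): fills=none; bids=[-] asks=[-]
After op 2 [order #2] limit_sell(price=98, qty=10): fills=none; bids=[-] asks=[#2:10@98]
After op 3 [order #3] limit_buy(price=101, qty=6): fills=#3x#2:6@98; bids=[-] asks=[#2:4@98]
After op 4 [order #4] limit_buy(price=104, qty=6): fills=#4x#2:4@98; bids=[#4:2@104] asks=[-]
After op 5 [order #5] limit_buy(price=102, qty=10): fills=none; bids=[#4:2@104 #5:10@102] asks=[-]
After op 6 [order #6] market_buy(qty=1): fills=none; bids=[#4:2@104 #5:10@102] asks=[-]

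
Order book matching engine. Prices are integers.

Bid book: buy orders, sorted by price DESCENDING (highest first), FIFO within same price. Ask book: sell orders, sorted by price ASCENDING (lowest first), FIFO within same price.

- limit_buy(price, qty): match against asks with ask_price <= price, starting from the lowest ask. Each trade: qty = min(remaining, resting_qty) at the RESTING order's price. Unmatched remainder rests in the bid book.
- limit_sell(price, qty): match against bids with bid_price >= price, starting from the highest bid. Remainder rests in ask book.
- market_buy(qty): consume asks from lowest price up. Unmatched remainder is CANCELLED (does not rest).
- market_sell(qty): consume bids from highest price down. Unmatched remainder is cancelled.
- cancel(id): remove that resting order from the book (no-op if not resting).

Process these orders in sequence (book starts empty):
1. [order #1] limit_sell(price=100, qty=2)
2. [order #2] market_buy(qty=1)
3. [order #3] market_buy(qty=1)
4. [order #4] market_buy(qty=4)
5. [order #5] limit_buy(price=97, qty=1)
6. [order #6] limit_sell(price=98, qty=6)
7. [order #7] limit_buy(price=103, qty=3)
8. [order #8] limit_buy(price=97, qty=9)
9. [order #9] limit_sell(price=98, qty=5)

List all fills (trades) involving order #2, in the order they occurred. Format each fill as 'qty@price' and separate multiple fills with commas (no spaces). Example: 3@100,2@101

After op 1 [order #1] limit_sell(price=100, qty=2): fills=none; bids=[-] asks=[#1:2@100]
After op 2 [order #2] market_buy(qty=1): fills=#2x#1:1@100; bids=[-] asks=[#1:1@100]
After op 3 [order #3] market_buy(qty=1): fills=#3x#1:1@100; bids=[-] asks=[-]
After op 4 [order #4] market_buy(qty=4): fills=none; bids=[-] asks=[-]
After op 5 [order #5] limit_buy(price=97, qty=1): fills=none; bids=[#5:1@97] asks=[-]
After op 6 [order #6] limit_sell(price=98, qty=6): fills=none; bids=[#5:1@97] asks=[#6:6@98]
After op 7 [order #7] limit_buy(price=103, qty=3): fills=#7x#6:3@98; bids=[#5:1@97] asks=[#6:3@98]
After op 8 [order #8] limit_buy(price=97, qty=9): fills=none; bids=[#5:1@97 #8:9@97] asks=[#6:3@98]
After op 9 [order #9] limit_sell(price=98, qty=5): fills=none; bids=[#5:1@97 #8:9@97] asks=[#6:3@98 #9:5@98]

Answer: 1@100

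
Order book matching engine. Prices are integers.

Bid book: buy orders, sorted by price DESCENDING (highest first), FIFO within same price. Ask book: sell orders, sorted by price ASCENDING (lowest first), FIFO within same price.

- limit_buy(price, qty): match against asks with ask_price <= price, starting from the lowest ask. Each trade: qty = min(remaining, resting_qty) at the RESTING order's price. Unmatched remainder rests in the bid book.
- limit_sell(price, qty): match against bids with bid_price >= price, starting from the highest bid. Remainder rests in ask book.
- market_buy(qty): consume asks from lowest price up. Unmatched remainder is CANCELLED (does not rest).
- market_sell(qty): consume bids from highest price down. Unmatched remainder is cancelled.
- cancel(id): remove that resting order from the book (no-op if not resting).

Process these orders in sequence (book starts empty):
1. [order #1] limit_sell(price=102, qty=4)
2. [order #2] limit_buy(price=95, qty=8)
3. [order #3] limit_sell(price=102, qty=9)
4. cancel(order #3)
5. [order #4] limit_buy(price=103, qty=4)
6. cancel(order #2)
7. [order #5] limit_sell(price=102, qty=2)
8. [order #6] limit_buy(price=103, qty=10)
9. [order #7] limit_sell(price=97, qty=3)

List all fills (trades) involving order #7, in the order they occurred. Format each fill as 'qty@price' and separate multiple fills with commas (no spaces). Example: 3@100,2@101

Answer: 3@103

Derivation:
After op 1 [order #1] limit_sell(price=102, qty=4): fills=none; bids=[-] asks=[#1:4@102]
After op 2 [order #2] limit_buy(price=95, qty=8): fills=none; bids=[#2:8@95] asks=[#1:4@102]
After op 3 [order #3] limit_sell(price=102, qty=9): fills=none; bids=[#2:8@95] asks=[#1:4@102 #3:9@102]
After op 4 cancel(order #3): fills=none; bids=[#2:8@95] asks=[#1:4@102]
After op 5 [order #4] limit_buy(price=103, qty=4): fills=#4x#1:4@102; bids=[#2:8@95] asks=[-]
After op 6 cancel(order #2): fills=none; bids=[-] asks=[-]
After op 7 [order #5] limit_sell(price=102, qty=2): fills=none; bids=[-] asks=[#5:2@102]
After op 8 [order #6] limit_buy(price=103, qty=10): fills=#6x#5:2@102; bids=[#6:8@103] asks=[-]
After op 9 [order #7] limit_sell(price=97, qty=3): fills=#6x#7:3@103; bids=[#6:5@103] asks=[-]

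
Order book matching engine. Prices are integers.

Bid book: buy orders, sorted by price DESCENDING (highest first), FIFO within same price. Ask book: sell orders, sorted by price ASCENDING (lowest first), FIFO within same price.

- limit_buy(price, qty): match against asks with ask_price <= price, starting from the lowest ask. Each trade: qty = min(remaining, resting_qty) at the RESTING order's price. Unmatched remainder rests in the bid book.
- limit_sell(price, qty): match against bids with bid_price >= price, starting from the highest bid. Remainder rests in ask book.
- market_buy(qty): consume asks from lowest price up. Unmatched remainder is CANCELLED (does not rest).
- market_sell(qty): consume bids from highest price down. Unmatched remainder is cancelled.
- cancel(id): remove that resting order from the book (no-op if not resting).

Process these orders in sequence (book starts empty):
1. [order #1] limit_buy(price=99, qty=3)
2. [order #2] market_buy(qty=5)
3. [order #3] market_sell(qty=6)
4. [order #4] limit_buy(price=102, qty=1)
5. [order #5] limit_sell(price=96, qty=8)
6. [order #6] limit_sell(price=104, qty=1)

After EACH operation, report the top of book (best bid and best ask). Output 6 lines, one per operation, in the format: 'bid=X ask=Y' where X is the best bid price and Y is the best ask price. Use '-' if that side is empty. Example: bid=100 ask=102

Answer: bid=99 ask=-
bid=99 ask=-
bid=- ask=-
bid=102 ask=-
bid=- ask=96
bid=- ask=96

Derivation:
After op 1 [order #1] limit_buy(price=99, qty=3): fills=none; bids=[#1:3@99] asks=[-]
After op 2 [order #2] market_buy(qty=5): fills=none; bids=[#1:3@99] asks=[-]
After op 3 [order #3] market_sell(qty=6): fills=#1x#3:3@99; bids=[-] asks=[-]
After op 4 [order #4] limit_buy(price=102, qty=1): fills=none; bids=[#4:1@102] asks=[-]
After op 5 [order #5] limit_sell(price=96, qty=8): fills=#4x#5:1@102; bids=[-] asks=[#5:7@96]
After op 6 [order #6] limit_sell(price=104, qty=1): fills=none; bids=[-] asks=[#5:7@96 #6:1@104]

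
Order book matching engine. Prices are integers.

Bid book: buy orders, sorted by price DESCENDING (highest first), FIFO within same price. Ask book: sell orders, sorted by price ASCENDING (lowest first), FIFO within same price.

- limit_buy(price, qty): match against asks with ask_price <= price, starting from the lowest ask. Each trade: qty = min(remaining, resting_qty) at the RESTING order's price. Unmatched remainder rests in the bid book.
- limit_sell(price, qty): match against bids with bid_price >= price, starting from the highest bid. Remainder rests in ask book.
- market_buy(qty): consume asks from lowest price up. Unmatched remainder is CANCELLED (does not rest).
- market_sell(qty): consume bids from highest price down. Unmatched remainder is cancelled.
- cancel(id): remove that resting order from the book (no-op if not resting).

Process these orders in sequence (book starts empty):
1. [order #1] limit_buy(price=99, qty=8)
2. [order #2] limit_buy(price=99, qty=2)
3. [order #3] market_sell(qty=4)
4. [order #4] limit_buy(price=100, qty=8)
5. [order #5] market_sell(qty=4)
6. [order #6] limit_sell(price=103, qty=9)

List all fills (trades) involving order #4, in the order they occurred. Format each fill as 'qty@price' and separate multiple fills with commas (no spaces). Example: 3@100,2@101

Answer: 4@100

Derivation:
After op 1 [order #1] limit_buy(price=99, qty=8): fills=none; bids=[#1:8@99] asks=[-]
After op 2 [order #2] limit_buy(price=99, qty=2): fills=none; bids=[#1:8@99 #2:2@99] asks=[-]
After op 3 [order #3] market_sell(qty=4): fills=#1x#3:4@99; bids=[#1:4@99 #2:2@99] asks=[-]
After op 4 [order #4] limit_buy(price=100, qty=8): fills=none; bids=[#4:8@100 #1:4@99 #2:2@99] asks=[-]
After op 5 [order #5] market_sell(qty=4): fills=#4x#5:4@100; bids=[#4:4@100 #1:4@99 #2:2@99] asks=[-]
After op 6 [order #6] limit_sell(price=103, qty=9): fills=none; bids=[#4:4@100 #1:4@99 #2:2@99] asks=[#6:9@103]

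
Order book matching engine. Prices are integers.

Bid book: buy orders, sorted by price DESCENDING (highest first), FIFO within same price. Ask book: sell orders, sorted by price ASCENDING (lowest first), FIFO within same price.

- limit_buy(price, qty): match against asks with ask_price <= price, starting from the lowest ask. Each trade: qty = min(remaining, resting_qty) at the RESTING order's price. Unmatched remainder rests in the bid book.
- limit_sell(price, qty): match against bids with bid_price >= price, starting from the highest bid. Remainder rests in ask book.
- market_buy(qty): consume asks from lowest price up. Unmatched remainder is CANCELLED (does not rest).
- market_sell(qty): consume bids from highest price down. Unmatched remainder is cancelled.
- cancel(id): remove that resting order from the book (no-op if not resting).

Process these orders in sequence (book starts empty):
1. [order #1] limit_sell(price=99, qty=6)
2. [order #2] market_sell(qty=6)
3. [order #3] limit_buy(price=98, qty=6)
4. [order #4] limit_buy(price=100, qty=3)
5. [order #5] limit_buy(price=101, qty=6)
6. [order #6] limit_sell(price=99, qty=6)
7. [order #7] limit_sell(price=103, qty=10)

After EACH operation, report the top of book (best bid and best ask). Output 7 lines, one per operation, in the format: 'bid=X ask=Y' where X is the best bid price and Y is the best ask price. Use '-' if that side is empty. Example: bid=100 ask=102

Answer: bid=- ask=99
bid=- ask=99
bid=98 ask=99
bid=98 ask=99
bid=101 ask=-
bid=98 ask=99
bid=98 ask=99

Derivation:
After op 1 [order #1] limit_sell(price=99, qty=6): fills=none; bids=[-] asks=[#1:6@99]
After op 2 [order #2] market_sell(qty=6): fills=none; bids=[-] asks=[#1:6@99]
After op 3 [order #3] limit_buy(price=98, qty=6): fills=none; bids=[#3:6@98] asks=[#1:6@99]
After op 4 [order #4] limit_buy(price=100, qty=3): fills=#4x#1:3@99; bids=[#3:6@98] asks=[#1:3@99]
After op 5 [order #5] limit_buy(price=101, qty=6): fills=#5x#1:3@99; bids=[#5:3@101 #3:6@98] asks=[-]
After op 6 [order #6] limit_sell(price=99, qty=6): fills=#5x#6:3@101; bids=[#3:6@98] asks=[#6:3@99]
After op 7 [order #7] limit_sell(price=103, qty=10): fills=none; bids=[#3:6@98] asks=[#6:3@99 #7:10@103]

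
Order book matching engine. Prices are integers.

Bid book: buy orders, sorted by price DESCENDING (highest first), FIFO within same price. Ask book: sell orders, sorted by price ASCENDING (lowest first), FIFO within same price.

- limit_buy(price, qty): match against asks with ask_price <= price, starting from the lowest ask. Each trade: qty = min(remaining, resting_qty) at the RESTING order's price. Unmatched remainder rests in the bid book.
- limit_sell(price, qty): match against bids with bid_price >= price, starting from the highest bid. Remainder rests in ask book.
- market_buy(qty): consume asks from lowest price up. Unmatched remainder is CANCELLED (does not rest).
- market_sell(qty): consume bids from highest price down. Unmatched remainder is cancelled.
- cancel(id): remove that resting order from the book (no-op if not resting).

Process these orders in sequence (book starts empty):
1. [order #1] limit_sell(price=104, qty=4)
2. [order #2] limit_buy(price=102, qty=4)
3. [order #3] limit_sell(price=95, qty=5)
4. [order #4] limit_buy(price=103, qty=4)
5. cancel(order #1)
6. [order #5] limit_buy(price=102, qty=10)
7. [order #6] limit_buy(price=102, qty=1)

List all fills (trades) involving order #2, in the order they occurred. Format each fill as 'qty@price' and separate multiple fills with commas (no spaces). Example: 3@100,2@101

Answer: 4@102

Derivation:
After op 1 [order #1] limit_sell(price=104, qty=4): fills=none; bids=[-] asks=[#1:4@104]
After op 2 [order #2] limit_buy(price=102, qty=4): fills=none; bids=[#2:4@102] asks=[#1:4@104]
After op 3 [order #3] limit_sell(price=95, qty=5): fills=#2x#3:4@102; bids=[-] asks=[#3:1@95 #1:4@104]
After op 4 [order #4] limit_buy(price=103, qty=4): fills=#4x#3:1@95; bids=[#4:3@103] asks=[#1:4@104]
After op 5 cancel(order #1): fills=none; bids=[#4:3@103] asks=[-]
After op 6 [order #5] limit_buy(price=102, qty=10): fills=none; bids=[#4:3@103 #5:10@102] asks=[-]
After op 7 [order #6] limit_buy(price=102, qty=1): fills=none; bids=[#4:3@103 #5:10@102 #6:1@102] asks=[-]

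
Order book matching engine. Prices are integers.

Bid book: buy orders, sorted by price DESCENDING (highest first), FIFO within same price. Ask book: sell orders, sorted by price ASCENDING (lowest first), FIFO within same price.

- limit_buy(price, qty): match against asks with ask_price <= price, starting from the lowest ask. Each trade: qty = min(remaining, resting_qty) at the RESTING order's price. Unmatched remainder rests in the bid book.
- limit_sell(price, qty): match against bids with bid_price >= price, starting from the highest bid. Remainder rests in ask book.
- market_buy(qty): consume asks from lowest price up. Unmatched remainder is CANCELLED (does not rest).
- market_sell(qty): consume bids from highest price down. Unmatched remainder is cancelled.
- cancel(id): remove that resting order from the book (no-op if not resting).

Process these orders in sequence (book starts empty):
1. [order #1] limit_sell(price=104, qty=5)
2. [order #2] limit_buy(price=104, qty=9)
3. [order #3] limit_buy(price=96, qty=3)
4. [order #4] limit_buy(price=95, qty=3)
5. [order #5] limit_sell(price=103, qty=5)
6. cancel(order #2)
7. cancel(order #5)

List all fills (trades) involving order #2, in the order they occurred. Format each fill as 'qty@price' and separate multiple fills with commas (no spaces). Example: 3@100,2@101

Answer: 5@104,4@104

Derivation:
After op 1 [order #1] limit_sell(price=104, qty=5): fills=none; bids=[-] asks=[#1:5@104]
After op 2 [order #2] limit_buy(price=104, qty=9): fills=#2x#1:5@104; bids=[#2:4@104] asks=[-]
After op 3 [order #3] limit_buy(price=96, qty=3): fills=none; bids=[#2:4@104 #3:3@96] asks=[-]
After op 4 [order #4] limit_buy(price=95, qty=3): fills=none; bids=[#2:4@104 #3:3@96 #4:3@95] asks=[-]
After op 5 [order #5] limit_sell(price=103, qty=5): fills=#2x#5:4@104; bids=[#3:3@96 #4:3@95] asks=[#5:1@103]
After op 6 cancel(order #2): fills=none; bids=[#3:3@96 #4:3@95] asks=[#5:1@103]
After op 7 cancel(order #5): fills=none; bids=[#3:3@96 #4:3@95] asks=[-]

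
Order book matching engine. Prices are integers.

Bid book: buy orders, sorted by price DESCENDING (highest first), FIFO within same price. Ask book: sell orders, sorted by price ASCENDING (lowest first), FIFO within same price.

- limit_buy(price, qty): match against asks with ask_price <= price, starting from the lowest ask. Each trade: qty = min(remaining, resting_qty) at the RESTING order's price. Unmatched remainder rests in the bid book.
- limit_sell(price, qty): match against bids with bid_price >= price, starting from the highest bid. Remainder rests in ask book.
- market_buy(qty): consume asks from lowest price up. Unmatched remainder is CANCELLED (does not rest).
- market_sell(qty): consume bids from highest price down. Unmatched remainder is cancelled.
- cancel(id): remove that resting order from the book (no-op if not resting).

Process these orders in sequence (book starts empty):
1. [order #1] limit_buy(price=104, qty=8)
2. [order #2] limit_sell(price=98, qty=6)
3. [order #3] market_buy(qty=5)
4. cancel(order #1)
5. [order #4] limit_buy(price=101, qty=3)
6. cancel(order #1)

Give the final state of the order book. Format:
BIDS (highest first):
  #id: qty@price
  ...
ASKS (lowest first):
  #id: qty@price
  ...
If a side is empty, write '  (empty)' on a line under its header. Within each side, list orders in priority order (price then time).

Answer: BIDS (highest first):
  #4: 3@101
ASKS (lowest first):
  (empty)

Derivation:
After op 1 [order #1] limit_buy(price=104, qty=8): fills=none; bids=[#1:8@104] asks=[-]
After op 2 [order #2] limit_sell(price=98, qty=6): fills=#1x#2:6@104; bids=[#1:2@104] asks=[-]
After op 3 [order #3] market_buy(qty=5): fills=none; bids=[#1:2@104] asks=[-]
After op 4 cancel(order #1): fills=none; bids=[-] asks=[-]
After op 5 [order #4] limit_buy(price=101, qty=3): fills=none; bids=[#4:3@101] asks=[-]
After op 6 cancel(order #1): fills=none; bids=[#4:3@101] asks=[-]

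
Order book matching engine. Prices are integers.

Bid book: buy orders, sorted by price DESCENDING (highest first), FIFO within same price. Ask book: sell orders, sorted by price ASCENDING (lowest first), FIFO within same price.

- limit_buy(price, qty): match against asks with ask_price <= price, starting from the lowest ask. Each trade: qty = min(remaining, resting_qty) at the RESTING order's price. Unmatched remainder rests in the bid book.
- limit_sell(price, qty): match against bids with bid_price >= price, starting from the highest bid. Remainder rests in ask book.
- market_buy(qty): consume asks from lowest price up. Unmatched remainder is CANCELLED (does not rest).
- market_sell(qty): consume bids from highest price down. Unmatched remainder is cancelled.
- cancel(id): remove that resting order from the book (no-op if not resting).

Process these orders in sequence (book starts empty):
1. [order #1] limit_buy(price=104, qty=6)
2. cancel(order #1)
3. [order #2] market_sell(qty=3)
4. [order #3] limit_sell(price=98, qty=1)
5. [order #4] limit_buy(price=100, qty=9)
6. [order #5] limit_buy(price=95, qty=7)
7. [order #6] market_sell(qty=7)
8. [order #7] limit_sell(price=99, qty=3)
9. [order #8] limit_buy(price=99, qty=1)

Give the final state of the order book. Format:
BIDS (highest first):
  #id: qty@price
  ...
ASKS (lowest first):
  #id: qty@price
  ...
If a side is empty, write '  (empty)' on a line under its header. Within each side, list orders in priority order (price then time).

After op 1 [order #1] limit_buy(price=104, qty=6): fills=none; bids=[#1:6@104] asks=[-]
After op 2 cancel(order #1): fills=none; bids=[-] asks=[-]
After op 3 [order #2] market_sell(qty=3): fills=none; bids=[-] asks=[-]
After op 4 [order #3] limit_sell(price=98, qty=1): fills=none; bids=[-] asks=[#3:1@98]
After op 5 [order #4] limit_buy(price=100, qty=9): fills=#4x#3:1@98; bids=[#4:8@100] asks=[-]
After op 6 [order #5] limit_buy(price=95, qty=7): fills=none; bids=[#4:8@100 #5:7@95] asks=[-]
After op 7 [order #6] market_sell(qty=7): fills=#4x#6:7@100; bids=[#4:1@100 #5:7@95] asks=[-]
After op 8 [order #7] limit_sell(price=99, qty=3): fills=#4x#7:1@100; bids=[#5:7@95] asks=[#7:2@99]
After op 9 [order #8] limit_buy(price=99, qty=1): fills=#8x#7:1@99; bids=[#5:7@95] asks=[#7:1@99]

Answer: BIDS (highest first):
  #5: 7@95
ASKS (lowest first):
  #7: 1@99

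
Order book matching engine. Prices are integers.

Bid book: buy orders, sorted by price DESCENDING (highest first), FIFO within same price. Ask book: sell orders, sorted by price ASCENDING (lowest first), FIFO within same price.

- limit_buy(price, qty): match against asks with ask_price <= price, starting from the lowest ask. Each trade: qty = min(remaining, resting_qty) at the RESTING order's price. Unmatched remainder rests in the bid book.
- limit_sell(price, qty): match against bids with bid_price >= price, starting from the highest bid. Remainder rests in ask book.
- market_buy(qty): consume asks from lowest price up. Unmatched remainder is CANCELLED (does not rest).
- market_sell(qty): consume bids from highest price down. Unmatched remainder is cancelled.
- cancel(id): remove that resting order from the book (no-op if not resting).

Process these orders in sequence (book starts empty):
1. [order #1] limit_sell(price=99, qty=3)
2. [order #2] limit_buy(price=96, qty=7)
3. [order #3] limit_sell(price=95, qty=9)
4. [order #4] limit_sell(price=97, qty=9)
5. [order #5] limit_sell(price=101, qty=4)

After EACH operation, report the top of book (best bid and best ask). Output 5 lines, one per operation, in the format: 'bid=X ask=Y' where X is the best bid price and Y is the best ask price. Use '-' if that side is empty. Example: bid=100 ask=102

Answer: bid=- ask=99
bid=96 ask=99
bid=- ask=95
bid=- ask=95
bid=- ask=95

Derivation:
After op 1 [order #1] limit_sell(price=99, qty=3): fills=none; bids=[-] asks=[#1:3@99]
After op 2 [order #2] limit_buy(price=96, qty=7): fills=none; bids=[#2:7@96] asks=[#1:3@99]
After op 3 [order #3] limit_sell(price=95, qty=9): fills=#2x#3:7@96; bids=[-] asks=[#3:2@95 #1:3@99]
After op 4 [order #4] limit_sell(price=97, qty=9): fills=none; bids=[-] asks=[#3:2@95 #4:9@97 #1:3@99]
After op 5 [order #5] limit_sell(price=101, qty=4): fills=none; bids=[-] asks=[#3:2@95 #4:9@97 #1:3@99 #5:4@101]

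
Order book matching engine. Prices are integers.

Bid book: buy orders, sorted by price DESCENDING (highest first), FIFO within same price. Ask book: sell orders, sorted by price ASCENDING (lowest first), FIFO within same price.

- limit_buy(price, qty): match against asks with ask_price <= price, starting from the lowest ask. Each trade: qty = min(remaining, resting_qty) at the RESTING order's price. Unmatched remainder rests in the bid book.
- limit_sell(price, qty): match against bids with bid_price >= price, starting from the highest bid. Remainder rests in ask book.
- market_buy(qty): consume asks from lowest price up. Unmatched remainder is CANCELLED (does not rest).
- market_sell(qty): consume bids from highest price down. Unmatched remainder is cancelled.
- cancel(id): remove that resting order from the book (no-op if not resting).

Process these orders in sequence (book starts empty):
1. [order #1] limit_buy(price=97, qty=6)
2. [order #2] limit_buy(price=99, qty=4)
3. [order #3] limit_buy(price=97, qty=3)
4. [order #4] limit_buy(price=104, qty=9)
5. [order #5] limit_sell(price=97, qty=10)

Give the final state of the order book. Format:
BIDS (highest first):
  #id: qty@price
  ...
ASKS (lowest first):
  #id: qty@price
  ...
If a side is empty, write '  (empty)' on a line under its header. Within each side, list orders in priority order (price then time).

Answer: BIDS (highest first):
  #2: 3@99
  #1: 6@97
  #3: 3@97
ASKS (lowest first):
  (empty)

Derivation:
After op 1 [order #1] limit_buy(price=97, qty=6): fills=none; bids=[#1:6@97] asks=[-]
After op 2 [order #2] limit_buy(price=99, qty=4): fills=none; bids=[#2:4@99 #1:6@97] asks=[-]
After op 3 [order #3] limit_buy(price=97, qty=3): fills=none; bids=[#2:4@99 #1:6@97 #3:3@97] asks=[-]
After op 4 [order #4] limit_buy(price=104, qty=9): fills=none; bids=[#4:9@104 #2:4@99 #1:6@97 #3:3@97] asks=[-]
After op 5 [order #5] limit_sell(price=97, qty=10): fills=#4x#5:9@104 #2x#5:1@99; bids=[#2:3@99 #1:6@97 #3:3@97] asks=[-]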